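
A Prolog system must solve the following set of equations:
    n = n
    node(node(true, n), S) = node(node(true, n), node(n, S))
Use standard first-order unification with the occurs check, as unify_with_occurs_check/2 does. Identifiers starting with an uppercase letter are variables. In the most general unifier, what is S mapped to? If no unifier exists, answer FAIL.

FAIL

Delete trivial equation n = n.
Decompose node/2: node(true, n) = node(true, n),  S = node(n, S).
Delete trivial equation node(true, n) = node(true, n).
Occurs check fails: S occurs in node(n, S); the equation S = node(n, S) has no finite solution.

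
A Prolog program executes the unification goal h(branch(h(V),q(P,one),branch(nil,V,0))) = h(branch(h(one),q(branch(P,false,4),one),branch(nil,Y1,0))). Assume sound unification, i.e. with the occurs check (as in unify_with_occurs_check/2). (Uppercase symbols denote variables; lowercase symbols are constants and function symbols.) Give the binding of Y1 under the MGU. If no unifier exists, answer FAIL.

FAIL

Decompose h/1: branch(h(V),q(P,one),branch(nil,V,0)) = branch(h(one),q(branch(P,false,4),one),branch(nil,Y1,0)).
Decompose branch/3: h(V) = h(one),  q(P,one) = q(branch(P,false,4),one),  branch(nil,V,0) = branch(nil,Y1,0).
Decompose h/1: V = one.
Bind V := one; substituting into the one remaining equation that mentions V gives: branch(nil,one,0) = branch(nil,Y1,0).
Decompose q/2: P = branch(P,false,4),  one = one.
Occurs check fails: P occurs in branch(P,false,4); the equation P = branch(P,false,4) has no finite solution.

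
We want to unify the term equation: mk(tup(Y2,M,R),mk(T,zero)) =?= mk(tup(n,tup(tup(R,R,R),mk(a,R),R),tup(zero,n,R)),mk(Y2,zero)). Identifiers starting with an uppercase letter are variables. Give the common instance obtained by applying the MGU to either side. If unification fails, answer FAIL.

Decompose mk/2: tup(Y2,M,R) =?= tup(n,tup(tup(R,R,R),mk(a,R),R),tup(zero,n,R)),  mk(T,zero) =?= mk(Y2,zero).
Decompose tup/3: Y2 =?= n,  M =?= tup(tup(R,R,R),mk(a,R),R),  R =?= tup(zero,n,R).
Bind Y2 := n; substituting into the one remaining equation that mentions Y2 gives: mk(T,zero) =?= mk(n,zero).
Bind M := tup(tup(R,R,R),mk(a,R),R); no other remaining equation mentions M.
Occurs check fails: R occurs in tup(zero,n,R); the equation R =?= tup(zero,n,R) has no finite solution.

FAIL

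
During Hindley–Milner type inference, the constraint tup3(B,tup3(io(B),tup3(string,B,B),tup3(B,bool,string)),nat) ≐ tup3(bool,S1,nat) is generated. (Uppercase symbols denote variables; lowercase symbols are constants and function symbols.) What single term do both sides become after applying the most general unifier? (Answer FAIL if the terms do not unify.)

tup3(bool,tup3(io(bool),tup3(string,bool,bool),tup3(bool,bool,string)),nat)

Decompose tup3/3: B ≐ bool,  tup3(io(B),tup3(string,B,B),tup3(B,bool,string)) ≐ S1,  nat ≐ nat.
Bind B := bool; substituting into the one remaining equation that mentions B gives: tup3(io(bool),tup3(string,bool,bool),tup3(bool,bool,string)) ≐ S1.
Bind S1 := tup3(io(bool),tup3(string,bool,bool),tup3(bool,bool,string)); no other remaining equation mentions S1.
Delete trivial equation nat ≐ nat.
Applying the MGU to either side gives tup3(bool,tup3(io(bool),tup3(string,bool,bool),tup3(bool,bool,string)),nat).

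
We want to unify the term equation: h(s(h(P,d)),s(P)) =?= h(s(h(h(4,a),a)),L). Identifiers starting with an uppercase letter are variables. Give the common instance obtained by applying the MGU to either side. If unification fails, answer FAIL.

Decompose h/2: s(h(P,d)) =?= s(h(h(4,a),a)),  s(P) =?= L.
Decompose s/1: h(P,d) =?= h(h(4,a),a).
Decompose h/2: P =?= h(4,a),  d =?= a.
Bind P := h(4,a); substituting into the one remaining equation that mentions P gives: s(h(4,a)) =?= L.
Clash: constants d and a differ; no unifier exists.

FAIL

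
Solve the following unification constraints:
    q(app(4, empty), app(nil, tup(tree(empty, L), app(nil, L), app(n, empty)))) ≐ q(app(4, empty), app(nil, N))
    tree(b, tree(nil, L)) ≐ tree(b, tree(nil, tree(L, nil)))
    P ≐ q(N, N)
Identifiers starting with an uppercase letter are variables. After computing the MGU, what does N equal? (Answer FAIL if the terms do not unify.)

FAIL

Decompose q/2: app(4, empty) ≐ app(4, empty),  app(nil, tup(tree(empty, L), app(nil, L), app(n, empty))) ≐ app(nil, N).
Delete trivial equation app(4, empty) ≐ app(4, empty).
Decompose app/2: nil ≐ nil,  tup(tree(empty, L), app(nil, L), app(n, empty)) ≐ N.
Delete trivial equation nil ≐ nil.
Bind N := tup(tree(empty, L), app(nil, L), app(n, empty)); substituting into the one remaining equation that mentions N gives: P ≐ q(tup(tree(empty, L), app(nil, L), app(n, empty)), tup(tree(empty, L), app(nil, L), app(n, empty))).
Decompose tree/2: b ≐ b,  tree(nil, L) ≐ tree(nil, tree(L, nil)).
Delete trivial equation b ≐ b.
Decompose tree/2: nil ≐ nil,  L ≐ tree(L, nil).
Delete trivial equation nil ≐ nil.
Occurs check fails: L occurs in tree(L, nil); the equation L ≐ tree(L, nil) has no finite solution.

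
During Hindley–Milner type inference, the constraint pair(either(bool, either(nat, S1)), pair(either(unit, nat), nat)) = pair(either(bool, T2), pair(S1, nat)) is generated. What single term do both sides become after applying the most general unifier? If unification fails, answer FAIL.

pair(either(bool, either(nat, either(unit, nat))), pair(either(unit, nat), nat))

Decompose pair/2: either(bool, either(nat, S1)) = either(bool, T2),  pair(either(unit, nat), nat) = pair(S1, nat).
Decompose either/2: bool = bool,  either(nat, S1) = T2.
Delete trivial equation bool = bool.
Bind T2 := either(nat, S1); no other remaining equation mentions T2.
Decompose pair/2: either(unit, nat) = S1,  nat = nat.
Bind S1 := either(unit, nat); no other remaining equation mentions S1. Substituting into the earlier binding gives T2 := either(nat, either(unit, nat)).
Delete trivial equation nat = nat.
Applying the MGU to either side gives pair(either(bool, either(nat, either(unit, nat))), pair(either(unit, nat), nat)).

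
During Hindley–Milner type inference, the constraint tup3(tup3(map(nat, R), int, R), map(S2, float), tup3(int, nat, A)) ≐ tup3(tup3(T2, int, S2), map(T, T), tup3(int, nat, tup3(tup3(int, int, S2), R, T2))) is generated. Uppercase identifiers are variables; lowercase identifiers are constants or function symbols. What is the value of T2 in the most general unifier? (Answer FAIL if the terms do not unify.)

map(nat, float)

Decompose tup3/3: tup3(map(nat, R), int, R) ≐ tup3(T2, int, S2),  map(S2, float) ≐ map(T, T),  tup3(int, nat, A) ≐ tup3(int, nat, tup3(tup3(int, int, S2), R, T2)).
Decompose tup3/3: map(nat, R) ≐ T2,  int ≐ int,  R ≐ S2.
Bind T2 := map(nat, R); substituting into the one remaining equation that mentions T2 gives: tup3(int, nat, A) ≐ tup3(int, nat, tup3(tup3(int, int, S2), R, map(nat, R))).
Delete trivial equation int ≐ int.
Bind R := S2; substituting into the one remaining equation that mentions R gives: tup3(int, nat, A) ≐ tup3(int, nat, tup3(tup3(int, int, S2), S2, map(nat, S2))). Substituting into the earlier binding gives T2 := map(nat, S2).
Decompose map/2: S2 ≐ T,  float ≐ T.
Bind S2 := T; substituting into the one remaining equation that mentions S2 gives: tup3(int, nat, A) ≐ tup3(int, nat, tup3(tup3(int, int, T), T, map(nat, T))). Substituting into the earlier bindings gives T2 := map(nat, T), R := T.
Bind T := float; substituting into the remaining equation gives: tup3(int, nat, A) ≐ tup3(int, nat, tup3(tup3(int, int, float), float, map(nat, float))). Substituting into the earlier bindings gives T2 := map(nat, float), R := float, S2 := float.
Decompose tup3/3: int ≐ int,  nat ≐ nat,  A ≐ tup3(tup3(int, int, float), float, map(nat, float)).
Delete trivial equation int ≐ int.
Delete trivial equation nat ≐ nat.
Bind A := tup3(tup3(int, int, float), float, map(nat, float)).
MGU = { T2 := map(nat, float), R := float, S2 := float, T := float, A := tup3(tup3(int, int, float), float, map(nat, float)) }, so T2 := map(nat, float).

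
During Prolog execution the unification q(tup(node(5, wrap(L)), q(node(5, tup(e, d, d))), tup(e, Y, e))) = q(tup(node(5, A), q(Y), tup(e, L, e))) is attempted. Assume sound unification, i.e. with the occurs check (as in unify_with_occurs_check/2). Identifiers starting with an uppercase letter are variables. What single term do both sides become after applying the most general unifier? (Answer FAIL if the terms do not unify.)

Decompose q/1: tup(node(5, wrap(L)), q(node(5, tup(e, d, d))), tup(e, Y, e)) = tup(node(5, A), q(Y), tup(e, L, e)).
Decompose tup/3: node(5, wrap(L)) = node(5, A),  q(node(5, tup(e, d, d))) = q(Y),  tup(e, Y, e) = tup(e, L, e).
Decompose node/2: 5 = 5,  wrap(L) = A.
Delete trivial equation 5 = 5.
Bind A := wrap(L); no other remaining equation mentions A.
Decompose q/1: node(5, tup(e, d, d)) = Y.
Bind Y := node(5, tup(e, d, d)); substituting into the remaining equation gives: tup(e, node(5, tup(e, d, d)), e) = tup(e, L, e).
Decompose tup/3: e = e,  node(5, tup(e, d, d)) = L,  e = e.
Delete trivial equation e = e.
Bind L := node(5, tup(e, d, d)); no other remaining equation mentions L. Substituting into the earlier binding gives A := wrap(node(5, tup(e, d, d))).
Delete trivial equation e = e.
Applying the MGU to either side gives q(tup(node(5, wrap(node(5, tup(e, d, d)))), q(node(5, tup(e, d, d))), tup(e, node(5, tup(e, d, d)), e))).

q(tup(node(5, wrap(node(5, tup(e, d, d)))), q(node(5, tup(e, d, d))), tup(e, node(5, tup(e, d, d)), e)))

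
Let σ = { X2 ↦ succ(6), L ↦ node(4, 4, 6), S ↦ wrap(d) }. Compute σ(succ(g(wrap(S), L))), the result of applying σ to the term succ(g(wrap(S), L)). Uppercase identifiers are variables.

succ(g(wrap(wrap(d)), node(4, 4, 6)))

Replace each occurrence of L with node(4, 4, 6).
Replace each occurrence of S with wrap(d).
Result: succ(g(wrap(wrap(d)), node(4, 4, 6))).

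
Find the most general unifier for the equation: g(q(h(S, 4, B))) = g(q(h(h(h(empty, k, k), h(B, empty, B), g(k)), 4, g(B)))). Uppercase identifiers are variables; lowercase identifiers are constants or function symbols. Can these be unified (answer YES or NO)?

NO

Decompose g/1: q(h(S, 4, B)) = q(h(h(h(empty, k, k), h(B, empty, B), g(k)), 4, g(B))).
Decompose q/1: h(S, 4, B) = h(h(h(empty, k, k), h(B, empty, B), g(k)), 4, g(B)).
Decompose h/3: S = h(h(empty, k, k), h(B, empty, B), g(k)),  4 = 4,  B = g(B).
Bind S := h(h(empty, k, k), h(B, empty, B), g(k)); no other remaining equation mentions S.
Delete trivial equation 4 = 4.
Occurs check fails: B occurs in g(B); the equation B = g(B) has no finite solution.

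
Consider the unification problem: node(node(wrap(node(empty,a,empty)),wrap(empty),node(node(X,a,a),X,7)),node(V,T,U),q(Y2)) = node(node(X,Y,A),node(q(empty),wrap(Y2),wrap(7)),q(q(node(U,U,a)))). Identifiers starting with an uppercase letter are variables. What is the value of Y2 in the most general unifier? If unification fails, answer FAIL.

Decompose node/3: node(wrap(node(empty,a,empty)),wrap(empty),node(node(X,a,a),X,7)) = node(X,Y,A),  node(V,T,U) = node(q(empty),wrap(Y2),wrap(7)),  q(Y2) = q(q(node(U,U,a))).
Decompose node/3: wrap(node(empty,a,empty)) = X,  wrap(empty) = Y,  node(node(X,a,a),X,7) = A.
Bind X := wrap(node(empty,a,empty)); substituting into the one remaining equation that mentions X gives: node(node(wrap(node(empty,a,empty)),a,a),wrap(node(empty,a,empty)),7) = A.
Bind Y := wrap(empty); no other remaining equation mentions Y.
Bind A := node(node(wrap(node(empty,a,empty)),a,a),wrap(node(empty,a,empty)),7); no other remaining equation mentions A.
Decompose node/3: V = q(empty),  T = wrap(Y2),  U = wrap(7).
Bind V := q(empty); no other remaining equation mentions V.
Bind T := wrap(Y2); no other remaining equation mentions T.
Bind U := wrap(7); substituting into the remaining equation gives: q(Y2) = q(q(node(wrap(7),wrap(7),a))).
Decompose q/1: Y2 = q(node(wrap(7),wrap(7),a)).
Bind Y2 := q(node(wrap(7),wrap(7),a)). Substituting into the earlier binding gives T := wrap(q(node(wrap(7),wrap(7),a))).
MGU = { X -> wrap(node(empty,a,empty)), Y -> wrap(empty), A -> node(node(wrap(node(empty,a,empty)),a,a),wrap(node(empty,a,empty)),7), V -> q(empty), T -> wrap(q(node(wrap(7),wrap(7),a))), U -> wrap(7), Y2 -> q(node(wrap(7),wrap(7),a)) }, so Y2 -> q(node(wrap(7),wrap(7),a)).

q(node(wrap(7),wrap(7),a))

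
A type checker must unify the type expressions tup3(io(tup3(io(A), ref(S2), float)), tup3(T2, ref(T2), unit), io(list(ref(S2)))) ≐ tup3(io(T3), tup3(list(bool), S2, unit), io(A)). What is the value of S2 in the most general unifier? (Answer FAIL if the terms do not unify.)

ref(list(bool))

Decompose tup3/3: io(tup3(io(A), ref(S2), float)) ≐ io(T3),  tup3(T2, ref(T2), unit) ≐ tup3(list(bool), S2, unit),  io(list(ref(S2))) ≐ io(A).
Decompose io/1: tup3(io(A), ref(S2), float) ≐ T3.
Bind T3 := tup3(io(A), ref(S2), float); no other remaining equation mentions T3.
Decompose tup3/3: T2 ≐ list(bool),  ref(T2) ≐ S2,  unit ≐ unit.
Bind T2 := list(bool); substituting into the one remaining equation that mentions T2 gives: ref(list(bool)) ≐ S2.
Bind S2 := ref(list(bool)); substituting into the one remaining equation that mentions S2 gives: io(list(ref(ref(list(bool))))) ≐ io(A). Substituting into the earlier binding gives T3 := tup3(io(A), ref(ref(list(bool))), float).
Delete trivial equation unit ≐ unit.
Decompose io/1: list(ref(ref(list(bool)))) ≐ A.
Bind A := list(ref(ref(list(bool)))). Substituting into the earlier binding gives T3 := tup3(io(list(ref(ref(list(bool))))), ref(ref(list(bool))), float).
MGU = { T3 ↦ tup3(io(list(ref(ref(list(bool))))), ref(ref(list(bool))), float), T2 ↦ list(bool), S2 ↦ ref(list(bool)), A ↦ list(ref(ref(list(bool)))) }, so S2 ↦ ref(list(bool)).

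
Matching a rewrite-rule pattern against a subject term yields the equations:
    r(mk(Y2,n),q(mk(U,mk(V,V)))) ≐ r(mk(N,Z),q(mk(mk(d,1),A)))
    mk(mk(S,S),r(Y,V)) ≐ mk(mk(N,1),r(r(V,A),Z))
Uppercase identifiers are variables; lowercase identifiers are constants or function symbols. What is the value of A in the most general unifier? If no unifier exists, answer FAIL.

mk(n,n)

Decompose r/2: mk(Y2,n) ≐ mk(N,Z),  q(mk(U,mk(V,V))) ≐ q(mk(mk(d,1),A)).
Decompose mk/2: Y2 ≐ N,  n ≐ Z.
Bind Y2 := N; no other remaining equation mentions Y2.
Bind Z := n; substituting into the one remaining equation that mentions Z gives: mk(mk(S,S),r(Y,V)) ≐ mk(mk(N,1),r(r(V,A),n)).
Decompose q/1: mk(U,mk(V,V)) ≐ mk(mk(d,1),A).
Decompose mk/2: U ≐ mk(d,1),  mk(V,V) ≐ A.
Bind U := mk(d,1); no other remaining equation mentions U.
Bind A := mk(V,V); substituting into the remaining equation gives: mk(mk(S,S),r(Y,V)) ≐ mk(mk(N,1),r(r(V,mk(V,V)),n)).
Decompose mk/2: mk(S,S) ≐ mk(N,1),  r(Y,V) ≐ r(r(V,mk(V,V)),n).
Decompose mk/2: S ≐ N,  S ≐ 1.
Bind S := N; substituting into the one remaining equation that mentions S gives: N ≐ 1.
Bind N := 1; no other remaining equation mentions N. Substituting into the earlier bindings gives Y2 := 1, S := 1.
Decompose r/2: Y ≐ r(V,mk(V,V)),  V ≐ n.
Bind Y := r(V,mk(V,V)); no other remaining equation mentions Y.
Bind V := n. Substituting into the earlier bindings gives A := mk(n,n), Y := r(n,mk(n,n)).
MGU = { Y2 := 1, Z := n, U := mk(d,1), A := mk(n,n), S := 1, N := 1, Y := r(n,mk(n,n)), V := n }, so A := mk(n,n).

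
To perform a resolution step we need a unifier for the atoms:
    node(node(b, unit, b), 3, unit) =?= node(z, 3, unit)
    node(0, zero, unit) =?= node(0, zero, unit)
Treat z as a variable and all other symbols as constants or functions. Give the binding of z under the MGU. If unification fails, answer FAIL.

node(b, unit, b)

Decompose node/3: node(b, unit, b) =?= z,  3 =?= 3,  unit =?= unit.
Bind z := node(b, unit, b); no other remaining equation mentions z.
Delete trivial equation 3 =?= 3.
Delete trivial equation unit =?= unit.
Delete trivial equation node(0, zero, unit) =?= node(0, zero, unit).
MGU = { z ↦ node(b, unit, b) }, so z ↦ node(b, unit, b).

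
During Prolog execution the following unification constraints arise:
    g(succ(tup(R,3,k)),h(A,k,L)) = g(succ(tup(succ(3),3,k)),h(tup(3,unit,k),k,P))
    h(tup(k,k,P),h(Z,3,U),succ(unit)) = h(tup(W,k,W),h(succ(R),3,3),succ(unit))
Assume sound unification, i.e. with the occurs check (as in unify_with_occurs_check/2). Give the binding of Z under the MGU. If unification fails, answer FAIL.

succ(succ(3))

Decompose g/2: succ(tup(R,3,k)) = succ(tup(succ(3),3,k)),  h(A,k,L) = h(tup(3,unit,k),k,P).
Decompose succ/1: tup(R,3,k) = tup(succ(3),3,k).
Decompose tup/3: R = succ(3),  3 = 3,  k = k.
Bind R := succ(3); substituting into the one remaining equation that mentions R gives: h(tup(k,k,P),h(Z,3,U),succ(unit)) = h(tup(W,k,W),h(succ(succ(3)),3,3),succ(unit)).
Delete trivial equation 3 = 3.
Delete trivial equation k = k.
Decompose h/3: A = tup(3,unit,k),  k = k,  L = P.
Bind A := tup(3,unit,k); no other remaining equation mentions A.
Delete trivial equation k = k.
Bind L := P; no other remaining equation mentions L.
Decompose h/3: tup(k,k,P) = tup(W,k,W),  h(Z,3,U) = h(succ(succ(3)),3,3),  succ(unit) = succ(unit).
Decompose tup/3: k = W,  k = k,  P = W.
Bind W := k; substituting into the one remaining equation that mentions W gives: P = k.
Delete trivial equation k = k.
Bind P := k; no other remaining equation mentions P. Substituting into the earlier binding gives L := k.
Decompose h/3: Z = succ(succ(3)),  3 = 3,  U = 3.
Bind Z := succ(succ(3)); no other remaining equation mentions Z.
Delete trivial equation 3 = 3.
Bind U := 3; no other remaining equation mentions U.
Delete trivial equation succ(unit) = succ(unit).
MGU = { R -> succ(3), A -> tup(3,unit,k), L -> k, W -> k, P -> k, Z -> succ(succ(3)), U -> 3 }, so Z -> succ(succ(3)).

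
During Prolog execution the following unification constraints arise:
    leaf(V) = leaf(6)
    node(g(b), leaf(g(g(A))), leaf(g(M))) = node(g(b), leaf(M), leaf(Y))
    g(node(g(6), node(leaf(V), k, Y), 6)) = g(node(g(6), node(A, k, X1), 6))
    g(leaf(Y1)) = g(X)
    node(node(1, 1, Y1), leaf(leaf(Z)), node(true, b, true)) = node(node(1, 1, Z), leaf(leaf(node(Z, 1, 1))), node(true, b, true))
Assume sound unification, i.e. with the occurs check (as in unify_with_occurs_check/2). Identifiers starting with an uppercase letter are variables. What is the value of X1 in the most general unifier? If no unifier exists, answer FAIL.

Decompose leaf/1: V = 6.
Bind V := 6; substituting into the one remaining equation that mentions V gives: g(node(g(6), node(leaf(6), k, Y), 6)) = g(node(g(6), node(A, k, X1), 6)).
Decompose node/3: g(b) = g(b),  leaf(g(g(A))) = leaf(M),  leaf(g(M)) = leaf(Y).
Delete trivial equation g(b) = g(b).
Decompose leaf/1: g(g(A)) = M.
Bind M := g(g(A)); substituting into the one remaining equation that mentions M gives: leaf(g(g(g(A)))) = leaf(Y).
Decompose leaf/1: g(g(g(A))) = Y.
Bind Y := g(g(g(A))); substituting into the one remaining equation that mentions Y gives: g(node(g(6), node(leaf(6), k, g(g(g(A)))), 6)) = g(node(g(6), node(A, k, X1), 6)).
Decompose g/1: node(g(6), node(leaf(6), k, g(g(g(A)))), 6) = node(g(6), node(A, k, X1), 6).
Decompose node/3: g(6) = g(6),  node(leaf(6), k, g(g(g(A)))) = node(A, k, X1),  6 = 6.
Delete trivial equation g(6) = g(6).
Decompose node/3: leaf(6) = A,  k = k,  g(g(g(A))) = X1.
Bind A := leaf(6); substituting into the one remaining equation that mentions A gives: g(g(g(leaf(6)))) = X1. Substituting into the earlier bindings gives M := g(g(leaf(6))), Y := g(g(g(leaf(6)))).
Delete trivial equation k = k.
Bind X1 := g(g(g(leaf(6)))); no other remaining equation mentions X1.
Delete trivial equation 6 = 6.
Decompose g/1: leaf(Y1) = X.
Bind X := leaf(Y1); no other remaining equation mentions X.
Decompose node/3: node(1, 1, Y1) = node(1, 1, Z),  leaf(leaf(Z)) = leaf(leaf(node(Z, 1, 1))),  node(true, b, true) = node(true, b, true).
Decompose node/3: 1 = 1,  1 = 1,  Y1 = Z.
Delete trivial equation 1 = 1.
Delete trivial equation 1 = 1.
Bind Y1 := Z; no other remaining equation mentions Y1. Substituting into the earlier binding gives X := leaf(Z).
Decompose leaf/1: leaf(Z) = leaf(node(Z, 1, 1)).
Decompose leaf/1: Z = node(Z, 1, 1).
Occurs check fails: Z occurs in node(Z, 1, 1); the equation Z = node(Z, 1, 1) has no finite solution.

FAIL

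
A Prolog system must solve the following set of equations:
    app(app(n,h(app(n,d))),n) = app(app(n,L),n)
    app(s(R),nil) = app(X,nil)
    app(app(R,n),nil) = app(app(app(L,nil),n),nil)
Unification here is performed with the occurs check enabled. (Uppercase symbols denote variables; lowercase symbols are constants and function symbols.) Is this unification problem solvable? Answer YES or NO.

Decompose app/2: app(n,h(app(n,d))) = app(n,L),  n = n.
Decompose app/2: n = n,  h(app(n,d)) = L.
Delete trivial equation n = n.
Bind L := h(app(n,d)); substituting into the one remaining equation that mentions L gives: app(app(R,n),nil) = app(app(app(h(app(n,d)),nil),n),nil).
Delete trivial equation n = n.
Decompose app/2: s(R) = X,  nil = nil.
Bind X := s(R); no other remaining equation mentions X.
Delete trivial equation nil = nil.
Decompose app/2: app(R,n) = app(app(h(app(n,d)),nil),n),  nil = nil.
Decompose app/2: R = app(h(app(n,d)),nil),  n = n.
Bind R := app(h(app(n,d)),nil); no other remaining equation mentions R. Substituting into the earlier binding gives X := s(app(h(app(n,d)),nil)).
Delete trivial equation n = n.
Delete trivial equation nil = nil.
No equations remain and no clash or occurs-check failure arose, so a unifier exists.

YES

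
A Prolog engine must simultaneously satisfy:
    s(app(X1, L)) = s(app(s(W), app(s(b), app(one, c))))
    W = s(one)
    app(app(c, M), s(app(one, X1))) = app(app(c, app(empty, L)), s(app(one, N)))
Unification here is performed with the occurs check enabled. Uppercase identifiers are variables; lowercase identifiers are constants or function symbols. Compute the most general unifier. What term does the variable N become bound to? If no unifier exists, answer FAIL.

s(s(one))

Decompose s/1: app(X1, L) = app(s(W), app(s(b), app(one, c))).
Decompose app/2: X1 = s(W),  L = app(s(b), app(one, c)).
Bind X1 := s(W); substituting into the one remaining equation that mentions X1 gives: app(app(c, M), s(app(one, s(W)))) = app(app(c, app(empty, L)), s(app(one, N))).
Bind L := app(s(b), app(one, c)); substituting into the one remaining equation that mentions L gives: app(app(c, M), s(app(one, s(W)))) = app(app(c, app(empty, app(s(b), app(one, c)))), s(app(one, N))).
Bind W := s(one); substituting into the remaining equation gives: app(app(c, M), s(app(one, s(s(one))))) = app(app(c, app(empty, app(s(b), app(one, c)))), s(app(one, N))). Substituting into the earlier binding gives X1 := s(s(one)).
Decompose app/2: app(c, M) = app(c, app(empty, app(s(b), app(one, c)))),  s(app(one, s(s(one)))) = s(app(one, N)).
Decompose app/2: c = c,  M = app(empty, app(s(b), app(one, c))).
Delete trivial equation c = c.
Bind M := app(empty, app(s(b), app(one, c))); no other remaining equation mentions M.
Decompose s/1: app(one, s(s(one))) = app(one, N).
Decompose app/2: one = one,  s(s(one)) = N.
Delete trivial equation one = one.
Bind N := s(s(one)).
MGU = { X1 ↦ s(s(one)), L ↦ app(s(b), app(one, c)), W ↦ s(one), M ↦ app(empty, app(s(b), app(one, c))), N ↦ s(s(one)) }, so N ↦ s(s(one)).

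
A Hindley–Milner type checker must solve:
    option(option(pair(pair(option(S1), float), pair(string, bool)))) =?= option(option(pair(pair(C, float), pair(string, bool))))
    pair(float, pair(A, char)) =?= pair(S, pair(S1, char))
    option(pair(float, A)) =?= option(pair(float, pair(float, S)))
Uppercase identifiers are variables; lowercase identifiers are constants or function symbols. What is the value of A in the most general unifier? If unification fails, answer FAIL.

Decompose option/1: option(pair(pair(option(S1), float), pair(string, bool))) =?= option(pair(pair(C, float), pair(string, bool))).
Decompose option/1: pair(pair(option(S1), float), pair(string, bool)) =?= pair(pair(C, float), pair(string, bool)).
Decompose pair/2: pair(option(S1), float) =?= pair(C, float),  pair(string, bool) =?= pair(string, bool).
Decompose pair/2: option(S1) =?= C,  float =?= float.
Bind C := option(S1); no other remaining equation mentions C.
Delete trivial equation float =?= float.
Delete trivial equation pair(string, bool) =?= pair(string, bool).
Decompose pair/2: float =?= S,  pair(A, char) =?= pair(S1, char).
Bind S := float; substituting into the one remaining equation that mentions S gives: option(pair(float, A)) =?= option(pair(float, pair(float, float))).
Decompose pair/2: A =?= S1,  char =?= char.
Bind A := S1; substituting into the one remaining equation that mentions A gives: option(pair(float, S1)) =?= option(pair(float, pair(float, float))).
Delete trivial equation char =?= char.
Decompose option/1: pair(float, S1) =?= pair(float, pair(float, float)).
Decompose pair/2: float =?= float,  S1 =?= pair(float, float).
Delete trivial equation float =?= float.
Bind S1 := pair(float, float). Substituting into the earlier bindings gives C := option(pair(float, float)), A := pair(float, float).
MGU = { C ↦ option(pair(float, float)), S ↦ float, A ↦ pair(float, float), S1 ↦ pair(float, float) }, so A ↦ pair(float, float).

pair(float, float)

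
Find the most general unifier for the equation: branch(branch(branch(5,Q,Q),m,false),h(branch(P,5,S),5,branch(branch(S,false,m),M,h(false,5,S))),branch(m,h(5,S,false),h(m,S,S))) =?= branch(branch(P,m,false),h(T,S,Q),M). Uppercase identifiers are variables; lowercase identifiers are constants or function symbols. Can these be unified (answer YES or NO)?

YES

Decompose branch/3: branch(branch(5,Q,Q),m,false) =?= branch(P,m,false),  h(branch(P,5,S),5,branch(branch(S,false,m),M,h(false,5,S))) =?= h(T,S,Q),  branch(m,h(5,S,false),h(m,S,S)) =?= M.
Decompose branch/3: branch(5,Q,Q) =?= P,  m =?= m,  false =?= false.
Bind P := branch(5,Q,Q); substituting into the one remaining equation that mentions P gives: h(branch(branch(5,Q,Q),5,S),5,branch(branch(S,false,m),M,h(false,5,S))) =?= h(T,S,Q).
Delete trivial equation m =?= m.
Delete trivial equation false =?= false.
Decompose h/3: branch(branch(5,Q,Q),5,S) =?= T,  5 =?= S,  branch(branch(S,false,m),M,h(false,5,S)) =?= Q.
Bind T := branch(branch(5,Q,Q),5,S); no other remaining equation mentions T.
Bind S := 5; substituting into the remaining equations gives: branch(branch(5,false,m),M,h(false,5,5)) =?= Q,  branch(m,h(5,5,false),h(m,5,5)) =?= M. Substituting into the earlier binding gives T := branch(branch(5,Q,Q),5,5).
Bind Q := branch(branch(5,false,m),M,h(false,5,5)); no other remaining equation mentions Q. Substituting into the earlier bindings gives P := branch(5,branch(branch(5,false,m),M,h(false,5,5)),branch(branch(5,false,m),M,h(false,5,5))), T := branch(branch(5,branch(branch(5,false,m),M,h(false,5,5)),branch(branch(5,false,m),M,h(false,5,5))),5,5).
Bind M := branch(m,h(5,5,false),h(m,5,5)). Substituting into the earlier bindings gives P := branch(5,branch(branch(5,false,m),branch(m,h(5,5,false),h(m,5,5)),h(false,5,5)),branch(branch(5,false,m),branch(m,h(5,5,false),h(m,5,5)),h(false,5,5))), T := branch(branch(5,branch(branch(5,false,m),branch(m,h(5,5,false),h(m,5,5)),h(false,5,5)),branch(branch(5,false,m),branch(m,h(5,5,false),h(m,5,5)),h(false,5,5))),5,5), Q := branch(branch(5,false,m),branch(m,h(5,5,false),h(m,5,5)),h(false,5,5)).
No equations remain and no clash or occurs-check failure arose, so a unifier exists.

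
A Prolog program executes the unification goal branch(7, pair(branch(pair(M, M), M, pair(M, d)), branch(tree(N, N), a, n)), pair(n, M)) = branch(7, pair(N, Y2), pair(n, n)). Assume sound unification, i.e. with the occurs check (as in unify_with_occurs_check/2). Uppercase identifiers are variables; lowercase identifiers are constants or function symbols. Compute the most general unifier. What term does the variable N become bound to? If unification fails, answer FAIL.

branch(pair(n, n), n, pair(n, d))

Decompose branch/3: 7 = 7,  pair(branch(pair(M, M), M, pair(M, d)), branch(tree(N, N), a, n)) = pair(N, Y2),  pair(n, M) = pair(n, n).
Delete trivial equation 7 = 7.
Decompose pair/2: branch(pair(M, M), M, pair(M, d)) = N,  branch(tree(N, N), a, n) = Y2.
Bind N := branch(pair(M, M), M, pair(M, d)); substituting into the one remaining equation that mentions N gives: branch(tree(branch(pair(M, M), M, pair(M, d)), branch(pair(M, M), M, pair(M, d))), a, n) = Y2.
Bind Y2 := branch(tree(branch(pair(M, M), M, pair(M, d)), branch(pair(M, M), M, pair(M, d))), a, n); no other remaining equation mentions Y2.
Decompose pair/2: n = n,  M = n.
Delete trivial equation n = n.
Bind M := n. Substituting into the earlier bindings gives N := branch(pair(n, n), n, pair(n, d)), Y2 := branch(tree(branch(pair(n, n), n, pair(n, d)), branch(pair(n, n), n, pair(n, d))), a, n).
MGU = { N ↦ branch(pair(n, n), n, pair(n, d)), Y2 ↦ branch(tree(branch(pair(n, n), n, pair(n, d)), branch(pair(n, n), n, pair(n, d))), a, n), M ↦ n }, so N ↦ branch(pair(n, n), n, pair(n, d)).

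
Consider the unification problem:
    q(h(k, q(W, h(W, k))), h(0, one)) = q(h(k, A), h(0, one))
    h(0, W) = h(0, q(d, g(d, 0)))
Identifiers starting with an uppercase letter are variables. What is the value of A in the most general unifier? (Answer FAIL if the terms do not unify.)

Decompose q/2: h(k, q(W, h(W, k))) = h(k, A),  h(0, one) = h(0, one).
Decompose h/2: k = k,  q(W, h(W, k)) = A.
Delete trivial equation k = k.
Bind A := q(W, h(W, k)); no other remaining equation mentions A.
Delete trivial equation h(0, one) = h(0, one).
Decompose h/2: 0 = 0,  W = q(d, g(d, 0)).
Delete trivial equation 0 = 0.
Bind W := q(d, g(d, 0)). Substituting into the earlier binding gives A := q(q(d, g(d, 0)), h(q(d, g(d, 0)), k)).
MGU = { A ↦ q(q(d, g(d, 0)), h(q(d, g(d, 0)), k)), W ↦ q(d, g(d, 0)) }, so A ↦ q(q(d, g(d, 0)), h(q(d, g(d, 0)), k)).

q(q(d, g(d, 0)), h(q(d, g(d, 0)), k))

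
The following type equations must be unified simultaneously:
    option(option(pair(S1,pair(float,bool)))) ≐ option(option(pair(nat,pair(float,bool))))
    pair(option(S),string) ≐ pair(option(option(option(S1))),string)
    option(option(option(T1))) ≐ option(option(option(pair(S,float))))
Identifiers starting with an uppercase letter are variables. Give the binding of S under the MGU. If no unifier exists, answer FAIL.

option(option(nat))

Decompose option/1: option(pair(S1,pair(float,bool))) ≐ option(pair(nat,pair(float,bool))).
Decompose option/1: pair(S1,pair(float,bool)) ≐ pair(nat,pair(float,bool)).
Decompose pair/2: S1 ≐ nat,  pair(float,bool) ≐ pair(float,bool).
Bind S1 := nat; substituting into the one remaining equation that mentions S1 gives: pair(option(S),string) ≐ pair(option(option(option(nat))),string).
Delete trivial equation pair(float,bool) ≐ pair(float,bool).
Decompose pair/2: option(S) ≐ option(option(option(nat))),  string ≐ string.
Decompose option/1: S ≐ option(option(nat)).
Bind S := option(option(nat)); substituting into the one remaining equation that mentions S gives: option(option(option(T1))) ≐ option(option(option(pair(option(option(nat)),float)))).
Delete trivial equation string ≐ string.
Decompose option/1: option(option(T1)) ≐ option(option(pair(option(option(nat)),float))).
Decompose option/1: option(T1) ≐ option(pair(option(option(nat)),float)).
Decompose option/1: T1 ≐ pair(option(option(nat)),float).
Bind T1 := pair(option(option(nat)),float).
MGU = { S1 ↦ nat, S ↦ option(option(nat)), T1 ↦ pair(option(option(nat)),float) }, so S ↦ option(option(nat)).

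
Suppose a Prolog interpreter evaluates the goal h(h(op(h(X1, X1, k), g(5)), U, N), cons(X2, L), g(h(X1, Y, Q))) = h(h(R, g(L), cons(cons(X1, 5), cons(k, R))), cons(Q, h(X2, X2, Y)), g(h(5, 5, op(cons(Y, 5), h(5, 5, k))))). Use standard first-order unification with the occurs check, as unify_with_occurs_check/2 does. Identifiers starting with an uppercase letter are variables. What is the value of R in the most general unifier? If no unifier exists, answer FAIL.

Decompose h/3: h(op(h(X1, X1, k), g(5)), U, N) = h(R, g(L), cons(cons(X1, 5), cons(k, R))),  cons(X2, L) = cons(Q, h(X2, X2, Y)),  g(h(X1, Y, Q)) = g(h(5, 5, op(cons(Y, 5), h(5, 5, k)))).
Decompose h/3: op(h(X1, X1, k), g(5)) = R,  U = g(L),  N = cons(cons(X1, 5), cons(k, R)).
Bind R := op(h(X1, X1, k), g(5)); substituting into the one remaining equation that mentions R gives: N = cons(cons(X1, 5), cons(k, op(h(X1, X1, k), g(5)))).
Bind U := g(L); no other remaining equation mentions U.
Bind N := cons(cons(X1, 5), cons(k, op(h(X1, X1, k), g(5)))); no other remaining equation mentions N.
Decompose cons/2: X2 = Q,  L = h(X2, X2, Y).
Bind X2 := Q; substituting into the one remaining equation that mentions X2 gives: L = h(Q, Q, Y).
Bind L := h(Q, Q, Y); no other remaining equation mentions L. Substituting into the earlier binding gives U := g(h(Q, Q, Y)).
Decompose g/1: h(X1, Y, Q) = h(5, 5, op(cons(Y, 5), h(5, 5, k))).
Decompose h/3: X1 = 5,  Y = 5,  Q = op(cons(Y, 5), h(5, 5, k)).
Bind X1 := 5; no other remaining equation mentions X1. Substituting into the earlier bindings gives R := op(h(5, 5, k), g(5)), N := cons(cons(5, 5), cons(k, op(h(5, 5, k), g(5)))).
Bind Y := 5; substituting into the remaining equation gives: Q = op(cons(5, 5), h(5, 5, k)). Substituting into the earlier bindings gives U := g(h(Q, Q, 5)), L := h(Q, Q, 5).
Bind Q := op(cons(5, 5), h(5, 5, k)). Substituting into the earlier bindings gives U := g(h(op(cons(5, 5), h(5, 5, k)), op(cons(5, 5), h(5, 5, k)), 5)), X2 := op(cons(5, 5), h(5, 5, k)), L := h(op(cons(5, 5), h(5, 5, k)), op(cons(5, 5), h(5, 5, k)), 5).
MGU = { R -> op(h(5, 5, k), g(5)), U -> g(h(op(cons(5, 5), h(5, 5, k)), op(cons(5, 5), h(5, 5, k)), 5)), N -> cons(cons(5, 5), cons(k, op(h(5, 5, k), g(5)))), X2 -> op(cons(5, 5), h(5, 5, k)), L -> h(op(cons(5, 5), h(5, 5, k)), op(cons(5, 5), h(5, 5, k)), 5), X1 -> 5, Y -> 5, Q -> op(cons(5, 5), h(5, 5, k)) }, so R -> op(h(5, 5, k), g(5)).

op(h(5, 5, k), g(5))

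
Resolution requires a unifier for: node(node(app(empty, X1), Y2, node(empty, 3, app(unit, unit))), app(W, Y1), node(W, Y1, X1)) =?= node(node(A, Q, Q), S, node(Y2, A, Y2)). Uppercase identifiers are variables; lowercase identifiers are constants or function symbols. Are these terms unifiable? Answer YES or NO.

YES

Decompose node/3: node(app(empty, X1), Y2, node(empty, 3, app(unit, unit))) =?= node(A, Q, Q),  app(W, Y1) =?= S,  node(W, Y1, X1) =?= node(Y2, A, Y2).
Decompose node/3: app(empty, X1) =?= A,  Y2 =?= Q,  node(empty, 3, app(unit, unit)) =?= Q.
Bind A := app(empty, X1); substituting into the one remaining equation that mentions A gives: node(W, Y1, X1) =?= node(Y2, app(empty, X1), Y2).
Bind Y2 := Q; substituting into the one remaining equation that mentions Y2 gives: node(W, Y1, X1) =?= node(Q, app(empty, X1), Q).
Bind Q := node(empty, 3, app(unit, unit)); substituting into the one remaining equation that mentions Q gives: node(W, Y1, X1) =?= node(node(empty, 3, app(unit, unit)), app(empty, X1), node(empty, 3, app(unit, unit))). Substituting into the earlier binding gives Y2 := node(empty, 3, app(unit, unit)).
Bind S := app(W, Y1); no other remaining equation mentions S.
Decompose node/3: W =?= node(empty, 3, app(unit, unit)),  Y1 =?= app(empty, X1),  X1 =?= node(empty, 3, app(unit, unit)).
Bind W := node(empty, 3, app(unit, unit)); no other remaining equation mentions W. Substituting into the earlier binding gives S := app(node(empty, 3, app(unit, unit)), Y1).
Bind Y1 := app(empty, X1); no other remaining equation mentions Y1. Substituting into the earlier binding gives S := app(node(empty, 3, app(unit, unit)), app(empty, X1)).
Bind X1 := node(empty, 3, app(unit, unit)). Substituting into the earlier bindings gives A := app(empty, node(empty, 3, app(unit, unit))), S := app(node(empty, 3, app(unit, unit)), app(empty, node(empty, 3, app(unit, unit)))), Y1 := app(empty, node(empty, 3, app(unit, unit))).
No equations remain and no clash or occurs-check failure arose, so a unifier exists.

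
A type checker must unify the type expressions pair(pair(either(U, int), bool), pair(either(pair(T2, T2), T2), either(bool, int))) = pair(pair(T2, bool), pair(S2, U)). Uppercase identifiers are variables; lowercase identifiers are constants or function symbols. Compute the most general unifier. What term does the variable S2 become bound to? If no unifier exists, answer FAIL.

either(pair(either(either(bool, int), int), either(either(bool, int), int)), either(either(bool, int), int))

Decompose pair/2: pair(either(U, int), bool) = pair(T2, bool),  pair(either(pair(T2, T2), T2), either(bool, int)) = pair(S2, U).
Decompose pair/2: either(U, int) = T2,  bool = bool.
Bind T2 := either(U, int); substituting into the one remaining equation that mentions T2 gives: pair(either(pair(either(U, int), either(U, int)), either(U, int)), either(bool, int)) = pair(S2, U).
Delete trivial equation bool = bool.
Decompose pair/2: either(pair(either(U, int), either(U, int)), either(U, int)) = S2,  either(bool, int) = U.
Bind S2 := either(pair(either(U, int), either(U, int)), either(U, int)); no other remaining equation mentions S2.
Bind U := either(bool, int). Substituting into the earlier bindings gives T2 := either(either(bool, int), int), S2 := either(pair(either(either(bool, int), int), either(either(bool, int), int)), either(either(bool, int), int)).
MGU = { T2 ↦ either(either(bool, int), int), S2 ↦ either(pair(either(either(bool, int), int), either(either(bool, int), int)), either(either(bool, int), int)), U ↦ either(bool, int) }, so S2 ↦ either(pair(either(either(bool, int), int), either(either(bool, int), int)), either(either(bool, int), int)).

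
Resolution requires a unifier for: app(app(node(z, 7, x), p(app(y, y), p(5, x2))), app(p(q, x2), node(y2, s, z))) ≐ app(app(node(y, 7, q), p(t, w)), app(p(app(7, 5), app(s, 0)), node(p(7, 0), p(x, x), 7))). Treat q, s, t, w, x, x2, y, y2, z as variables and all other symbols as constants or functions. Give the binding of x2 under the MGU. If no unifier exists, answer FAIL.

app(p(app(7, 5), app(7, 5)), 0)

Decompose app/2: app(node(z, 7, x), p(app(y, y), p(5, x2))) ≐ app(node(y, 7, q), p(t, w)),  app(p(q, x2), node(y2, s, z)) ≐ app(p(app(7, 5), app(s, 0)), node(p(7, 0), p(x, x), 7)).
Decompose app/2: node(z, 7, x) ≐ node(y, 7, q),  p(app(y, y), p(5, x2)) ≐ p(t, w).
Decompose node/3: z ≐ y,  7 ≐ 7,  x ≐ q.
Bind z := y; substituting into the one remaining equation that mentions z gives: app(p(q, x2), node(y2, s, y)) ≐ app(p(app(7, 5), app(s, 0)), node(p(7, 0), p(x, x), 7)).
Delete trivial equation 7 ≐ 7.
Bind x := q; substituting into the one remaining equation that mentions x gives: app(p(q, x2), node(y2, s, y)) ≐ app(p(app(7, 5), app(s, 0)), node(p(7, 0), p(q, q), 7)).
Decompose p/2: app(y, y) ≐ t,  p(5, x2) ≐ w.
Bind t := app(y, y); no other remaining equation mentions t.
Bind w := p(5, x2); no other remaining equation mentions w.
Decompose app/2: p(q, x2) ≐ p(app(7, 5), app(s, 0)),  node(y2, s, y) ≐ node(p(7, 0), p(q, q), 7).
Decompose p/2: q ≐ app(7, 5),  x2 ≐ app(s, 0).
Bind q := app(7, 5); substituting into the one remaining equation that mentions q gives: node(y2, s, y) ≐ node(p(7, 0), p(app(7, 5), app(7, 5)), 7). Substituting into the earlier binding gives x := app(7, 5).
Bind x2 := app(s, 0); no other remaining equation mentions x2. Substituting into the earlier binding gives w := p(5, app(s, 0)).
Decompose node/3: y2 ≐ p(7, 0),  s ≐ p(app(7, 5), app(7, 5)),  y ≐ 7.
Bind y2 := p(7, 0); no other remaining equation mentions y2.
Bind s := p(app(7, 5), app(7, 5)); no other remaining equation mentions s. Substituting into the earlier bindings gives w := p(5, app(p(app(7, 5), app(7, 5)), 0)), x2 := app(p(app(7, 5), app(7, 5)), 0).
Bind y := 7. Substituting into the earlier bindings gives z := 7, t := app(7, 7).
MGU = { z := 7, x := app(7, 5), t := app(7, 7), w := p(5, app(p(app(7, 5), app(7, 5)), 0)), q := app(7, 5), x2 := app(p(app(7, 5), app(7, 5)), 0), y2 := p(7, 0), s := p(app(7, 5), app(7, 5)), y := 7 }, so x2 := app(p(app(7, 5), app(7, 5)), 0).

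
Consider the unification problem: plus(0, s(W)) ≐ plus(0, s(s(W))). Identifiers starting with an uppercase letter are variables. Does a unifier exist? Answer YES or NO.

NO

Decompose plus/2: 0 ≐ 0,  s(W) ≐ s(s(W)).
Delete trivial equation 0 ≐ 0.
Decompose s/1: W ≐ s(W).
Occurs check fails: W occurs in s(W); the equation W ≐ s(W) has no finite solution.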